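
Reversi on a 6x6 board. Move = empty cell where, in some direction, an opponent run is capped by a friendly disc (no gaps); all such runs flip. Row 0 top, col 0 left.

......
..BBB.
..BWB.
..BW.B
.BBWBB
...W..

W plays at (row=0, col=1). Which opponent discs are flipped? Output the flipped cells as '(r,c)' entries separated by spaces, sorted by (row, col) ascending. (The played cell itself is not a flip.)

Dir NW: edge -> no flip
Dir N: edge -> no flip
Dir NE: edge -> no flip
Dir W: first cell '.' (not opp) -> no flip
Dir E: first cell '.' (not opp) -> no flip
Dir SW: first cell '.' (not opp) -> no flip
Dir S: first cell '.' (not opp) -> no flip
Dir SE: opp run (1,2) capped by W -> flip

Answer: (1,2)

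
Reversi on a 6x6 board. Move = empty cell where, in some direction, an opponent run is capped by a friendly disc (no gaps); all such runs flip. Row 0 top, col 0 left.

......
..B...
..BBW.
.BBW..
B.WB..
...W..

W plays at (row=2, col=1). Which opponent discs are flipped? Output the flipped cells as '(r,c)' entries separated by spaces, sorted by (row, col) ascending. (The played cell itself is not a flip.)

Dir NW: first cell '.' (not opp) -> no flip
Dir N: first cell '.' (not opp) -> no flip
Dir NE: opp run (1,2), next='.' -> no flip
Dir W: first cell '.' (not opp) -> no flip
Dir E: opp run (2,2) (2,3) capped by W -> flip
Dir SW: first cell '.' (not opp) -> no flip
Dir S: opp run (3,1), next='.' -> no flip
Dir SE: opp run (3,2) (4,3), next='.' -> no flip

Answer: (2,2) (2,3)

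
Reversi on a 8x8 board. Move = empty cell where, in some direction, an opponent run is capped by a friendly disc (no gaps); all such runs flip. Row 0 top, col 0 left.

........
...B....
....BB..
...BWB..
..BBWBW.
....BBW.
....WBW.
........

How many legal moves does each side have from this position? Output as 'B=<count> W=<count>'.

Answer: B=10 W=11

Derivation:
-- B to move --
(2,3): flips 1 -> legal
(3,6): no bracket -> illegal
(3,7): flips 1 -> legal
(4,7): flips 2 -> legal
(5,3): flips 1 -> legal
(5,7): flips 2 -> legal
(6,3): flips 1 -> legal
(6,7): flips 2 -> legal
(7,3): flips 1 -> legal
(7,4): flips 1 -> legal
(7,5): no bracket -> illegal
(7,6): no bracket -> illegal
(7,7): flips 1 -> legal
B mobility = 10
-- W to move --
(0,2): flips 3 -> legal
(0,3): no bracket -> illegal
(0,4): no bracket -> illegal
(1,2): no bracket -> illegal
(1,4): flips 1 -> legal
(1,5): no bracket -> illegal
(1,6): flips 1 -> legal
(2,2): flips 1 -> legal
(2,3): no bracket -> illegal
(2,6): flips 1 -> legal
(3,1): no bracket -> illegal
(3,2): flips 1 -> legal
(3,6): flips 1 -> legal
(4,1): flips 2 -> legal
(5,1): no bracket -> illegal
(5,2): flips 1 -> legal
(5,3): flips 2 -> legal
(6,3): no bracket -> illegal
(7,4): flips 1 -> legal
(7,5): no bracket -> illegal
(7,6): no bracket -> illegal
W mobility = 11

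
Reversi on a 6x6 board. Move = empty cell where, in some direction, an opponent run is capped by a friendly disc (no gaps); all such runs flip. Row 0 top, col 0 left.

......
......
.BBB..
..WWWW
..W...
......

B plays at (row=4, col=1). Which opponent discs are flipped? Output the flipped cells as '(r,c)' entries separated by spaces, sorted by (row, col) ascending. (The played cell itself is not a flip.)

Dir NW: first cell '.' (not opp) -> no flip
Dir N: first cell '.' (not opp) -> no flip
Dir NE: opp run (3,2) capped by B -> flip
Dir W: first cell '.' (not opp) -> no flip
Dir E: opp run (4,2), next='.' -> no flip
Dir SW: first cell '.' (not opp) -> no flip
Dir S: first cell '.' (not opp) -> no flip
Dir SE: first cell '.' (not opp) -> no flip

Answer: (3,2)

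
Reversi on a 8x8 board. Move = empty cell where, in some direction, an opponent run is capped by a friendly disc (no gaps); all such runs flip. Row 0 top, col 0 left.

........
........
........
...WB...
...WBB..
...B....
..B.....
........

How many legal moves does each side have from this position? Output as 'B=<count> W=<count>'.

-- B to move --
(2,2): flips 1 -> legal
(2,3): flips 2 -> legal
(2,4): no bracket -> illegal
(3,2): flips 1 -> legal
(4,2): flips 1 -> legal
(5,2): flips 1 -> legal
(5,4): no bracket -> illegal
B mobility = 5
-- W to move --
(2,3): no bracket -> illegal
(2,4): no bracket -> illegal
(2,5): flips 1 -> legal
(3,5): flips 1 -> legal
(3,6): no bracket -> illegal
(4,2): no bracket -> illegal
(4,6): flips 2 -> legal
(5,1): no bracket -> illegal
(5,2): no bracket -> illegal
(5,4): no bracket -> illegal
(5,5): flips 1 -> legal
(5,6): no bracket -> illegal
(6,1): no bracket -> illegal
(6,3): flips 1 -> legal
(6,4): no bracket -> illegal
(7,1): no bracket -> illegal
(7,2): no bracket -> illegal
(7,3): no bracket -> illegal
W mobility = 5

Answer: B=5 W=5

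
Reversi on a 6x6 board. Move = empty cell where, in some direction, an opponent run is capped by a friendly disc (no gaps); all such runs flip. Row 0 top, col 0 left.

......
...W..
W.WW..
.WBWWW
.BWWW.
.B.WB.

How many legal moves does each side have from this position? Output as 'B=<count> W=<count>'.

-- B to move --
(0,2): no bracket -> illegal
(0,3): no bracket -> illegal
(0,4): no bracket -> illegal
(1,0): no bracket -> illegal
(1,1): no bracket -> illegal
(1,2): flips 1 -> legal
(1,4): flips 1 -> legal
(2,1): flips 1 -> legal
(2,4): flips 4 -> legal
(2,5): no bracket -> illegal
(3,0): flips 1 -> legal
(4,0): no bracket -> illegal
(4,5): flips 3 -> legal
(5,2): flips 2 -> legal
(5,5): no bracket -> illegal
B mobility = 7
-- W to move --
(2,1): flips 1 -> legal
(3,0): no bracket -> illegal
(4,0): flips 1 -> legal
(4,5): no bracket -> illegal
(5,0): flips 2 -> legal
(5,2): no bracket -> illegal
(5,5): flips 1 -> legal
W mobility = 4

Answer: B=7 W=4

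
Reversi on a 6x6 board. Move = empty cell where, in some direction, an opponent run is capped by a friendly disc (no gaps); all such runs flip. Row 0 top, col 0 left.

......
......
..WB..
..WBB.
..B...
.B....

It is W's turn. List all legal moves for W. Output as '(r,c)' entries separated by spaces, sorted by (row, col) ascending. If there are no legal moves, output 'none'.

Answer: (1,4) (2,4) (3,5) (4,4) (5,2)

Derivation:
(1,2): no bracket -> illegal
(1,3): no bracket -> illegal
(1,4): flips 1 -> legal
(2,4): flips 1 -> legal
(2,5): no bracket -> illegal
(3,1): no bracket -> illegal
(3,5): flips 2 -> legal
(4,0): no bracket -> illegal
(4,1): no bracket -> illegal
(4,3): no bracket -> illegal
(4,4): flips 1 -> legal
(4,5): no bracket -> illegal
(5,0): no bracket -> illegal
(5,2): flips 1 -> legal
(5,3): no bracket -> illegal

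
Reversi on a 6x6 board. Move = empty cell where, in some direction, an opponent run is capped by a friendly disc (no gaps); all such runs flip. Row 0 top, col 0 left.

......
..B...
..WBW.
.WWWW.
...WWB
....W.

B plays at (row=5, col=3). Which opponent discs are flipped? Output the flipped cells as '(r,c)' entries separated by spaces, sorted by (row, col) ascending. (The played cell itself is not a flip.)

Dir NW: first cell '.' (not opp) -> no flip
Dir N: opp run (4,3) (3,3) capped by B -> flip
Dir NE: opp run (4,4), next='.' -> no flip
Dir W: first cell '.' (not opp) -> no flip
Dir E: opp run (5,4), next='.' -> no flip
Dir SW: edge -> no flip
Dir S: edge -> no flip
Dir SE: edge -> no flip

Answer: (3,3) (4,3)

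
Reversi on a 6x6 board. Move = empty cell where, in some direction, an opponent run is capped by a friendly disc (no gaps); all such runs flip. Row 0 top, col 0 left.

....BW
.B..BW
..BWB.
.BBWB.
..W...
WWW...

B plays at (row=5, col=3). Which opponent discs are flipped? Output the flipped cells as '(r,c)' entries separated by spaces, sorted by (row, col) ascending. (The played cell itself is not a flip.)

Dir NW: opp run (4,2) capped by B -> flip
Dir N: first cell '.' (not opp) -> no flip
Dir NE: first cell '.' (not opp) -> no flip
Dir W: opp run (5,2) (5,1) (5,0), next=edge -> no flip
Dir E: first cell '.' (not opp) -> no flip
Dir SW: edge -> no flip
Dir S: edge -> no flip
Dir SE: edge -> no flip

Answer: (4,2)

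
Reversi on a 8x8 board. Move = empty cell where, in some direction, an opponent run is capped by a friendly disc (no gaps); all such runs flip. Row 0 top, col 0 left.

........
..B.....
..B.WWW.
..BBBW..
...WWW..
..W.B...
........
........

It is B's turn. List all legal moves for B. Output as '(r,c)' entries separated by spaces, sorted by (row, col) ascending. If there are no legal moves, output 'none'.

Answer: (1,4) (1,5) (1,6) (3,6) (5,3) (5,5) (5,6) (6,1)

Derivation:
(1,3): no bracket -> illegal
(1,4): flips 1 -> legal
(1,5): flips 1 -> legal
(1,6): flips 1 -> legal
(1,7): no bracket -> illegal
(2,3): no bracket -> illegal
(2,7): no bracket -> illegal
(3,6): flips 2 -> legal
(3,7): no bracket -> illegal
(4,1): no bracket -> illegal
(4,2): no bracket -> illegal
(4,6): no bracket -> illegal
(5,1): no bracket -> illegal
(5,3): flips 1 -> legal
(5,5): flips 1 -> legal
(5,6): flips 1 -> legal
(6,1): flips 2 -> legal
(6,2): no bracket -> illegal
(6,3): no bracket -> illegal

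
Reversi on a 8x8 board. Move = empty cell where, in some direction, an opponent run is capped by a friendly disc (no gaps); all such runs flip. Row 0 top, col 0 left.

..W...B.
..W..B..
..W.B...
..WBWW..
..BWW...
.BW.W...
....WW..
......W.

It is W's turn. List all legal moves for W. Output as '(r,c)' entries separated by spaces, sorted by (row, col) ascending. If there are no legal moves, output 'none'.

(0,4): no bracket -> illegal
(0,5): no bracket -> illegal
(0,7): no bracket -> illegal
(1,3): flips 1 -> legal
(1,4): flips 1 -> legal
(1,6): no bracket -> illegal
(1,7): no bracket -> illegal
(2,3): flips 1 -> legal
(2,5): no bracket -> illegal
(2,6): no bracket -> illegal
(3,1): no bracket -> illegal
(4,0): no bracket -> illegal
(4,1): flips 1 -> legal
(5,0): flips 1 -> legal
(5,3): no bracket -> illegal
(6,0): no bracket -> illegal
(6,1): no bracket -> illegal
(6,2): no bracket -> illegal

Answer: (1,3) (1,4) (2,3) (4,1) (5,0)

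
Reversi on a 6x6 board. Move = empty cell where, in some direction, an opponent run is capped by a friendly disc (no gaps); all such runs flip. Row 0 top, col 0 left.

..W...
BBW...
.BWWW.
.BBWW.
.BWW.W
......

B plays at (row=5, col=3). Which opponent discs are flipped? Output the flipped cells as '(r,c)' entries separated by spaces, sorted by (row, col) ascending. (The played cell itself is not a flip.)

Answer: (4,2)

Derivation:
Dir NW: opp run (4,2) capped by B -> flip
Dir N: opp run (4,3) (3,3) (2,3), next='.' -> no flip
Dir NE: first cell '.' (not opp) -> no flip
Dir W: first cell '.' (not opp) -> no flip
Dir E: first cell '.' (not opp) -> no flip
Dir SW: edge -> no flip
Dir S: edge -> no flip
Dir SE: edge -> no flip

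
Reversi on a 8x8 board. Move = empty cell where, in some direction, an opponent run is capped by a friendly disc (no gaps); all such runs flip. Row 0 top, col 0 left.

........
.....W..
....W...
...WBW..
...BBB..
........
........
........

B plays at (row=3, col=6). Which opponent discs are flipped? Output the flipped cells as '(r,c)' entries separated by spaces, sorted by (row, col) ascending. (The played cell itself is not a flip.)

Answer: (3,5)

Derivation:
Dir NW: first cell '.' (not opp) -> no flip
Dir N: first cell '.' (not opp) -> no flip
Dir NE: first cell '.' (not opp) -> no flip
Dir W: opp run (3,5) capped by B -> flip
Dir E: first cell '.' (not opp) -> no flip
Dir SW: first cell 'B' (not opp) -> no flip
Dir S: first cell '.' (not opp) -> no flip
Dir SE: first cell '.' (not opp) -> no flip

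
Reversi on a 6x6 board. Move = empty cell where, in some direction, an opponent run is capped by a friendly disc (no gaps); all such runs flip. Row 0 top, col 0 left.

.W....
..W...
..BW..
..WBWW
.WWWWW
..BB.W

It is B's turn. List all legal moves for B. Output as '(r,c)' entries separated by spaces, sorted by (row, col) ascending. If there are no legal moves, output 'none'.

(0,0): no bracket -> illegal
(0,2): flips 1 -> legal
(0,3): no bracket -> illegal
(1,0): no bracket -> illegal
(1,1): no bracket -> illegal
(1,3): flips 1 -> legal
(1,4): no bracket -> illegal
(2,1): no bracket -> illegal
(2,4): flips 1 -> legal
(2,5): flips 2 -> legal
(3,0): flips 1 -> legal
(3,1): flips 2 -> legal
(4,0): no bracket -> illegal
(5,0): no bracket -> illegal
(5,1): flips 1 -> legal
(5,4): no bracket -> illegal

Answer: (0,2) (1,3) (2,4) (2,5) (3,0) (3,1) (5,1)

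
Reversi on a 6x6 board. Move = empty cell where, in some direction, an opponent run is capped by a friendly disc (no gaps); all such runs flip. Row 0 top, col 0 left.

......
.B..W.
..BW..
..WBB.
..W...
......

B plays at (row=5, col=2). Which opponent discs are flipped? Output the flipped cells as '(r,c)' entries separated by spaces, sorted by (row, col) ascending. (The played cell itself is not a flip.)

Dir NW: first cell '.' (not opp) -> no flip
Dir N: opp run (4,2) (3,2) capped by B -> flip
Dir NE: first cell '.' (not opp) -> no flip
Dir W: first cell '.' (not opp) -> no flip
Dir E: first cell '.' (not opp) -> no flip
Dir SW: edge -> no flip
Dir S: edge -> no flip
Dir SE: edge -> no flip

Answer: (3,2) (4,2)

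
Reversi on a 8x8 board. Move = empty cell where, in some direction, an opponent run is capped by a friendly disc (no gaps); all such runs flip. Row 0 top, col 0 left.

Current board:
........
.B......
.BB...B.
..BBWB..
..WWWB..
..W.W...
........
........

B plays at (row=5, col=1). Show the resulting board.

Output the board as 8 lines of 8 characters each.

Answer: ........
.B......
.BB...B.
..BBWB..
..BWWB..
.BW.W...
........
........

Derivation:
Place B at (5,1); scan 8 dirs for brackets.
Dir NW: first cell '.' (not opp) -> no flip
Dir N: first cell '.' (not opp) -> no flip
Dir NE: opp run (4,2) capped by B -> flip
Dir W: first cell '.' (not opp) -> no flip
Dir E: opp run (5,2), next='.' -> no flip
Dir SW: first cell '.' (not opp) -> no flip
Dir S: first cell '.' (not opp) -> no flip
Dir SE: first cell '.' (not opp) -> no flip
All flips: (4,2)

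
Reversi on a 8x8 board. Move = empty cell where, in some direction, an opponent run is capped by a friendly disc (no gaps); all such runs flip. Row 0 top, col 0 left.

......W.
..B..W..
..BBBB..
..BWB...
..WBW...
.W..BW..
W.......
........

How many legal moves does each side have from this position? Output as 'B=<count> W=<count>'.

Answer: B=6 W=8

Derivation:
-- B to move --
(0,4): no bracket -> illegal
(0,5): flips 1 -> legal
(0,7): no bracket -> illegal
(1,4): no bracket -> illegal
(1,6): no bracket -> illegal
(1,7): no bracket -> illegal
(2,6): no bracket -> illegal
(3,1): no bracket -> illegal
(3,5): no bracket -> illegal
(4,0): no bracket -> illegal
(4,1): flips 1 -> legal
(4,5): flips 1 -> legal
(4,6): no bracket -> illegal
(5,0): no bracket -> illegal
(5,2): flips 1 -> legal
(5,3): no bracket -> illegal
(5,6): flips 1 -> legal
(6,1): no bracket -> illegal
(6,2): no bracket -> illegal
(6,4): no bracket -> illegal
(6,5): no bracket -> illegal
(6,6): flips 3 -> legal
(7,0): no bracket -> illegal
(7,1): no bracket -> illegal
B mobility = 6
-- W to move --
(0,1): no bracket -> illegal
(0,2): flips 3 -> legal
(0,3): no bracket -> illegal
(1,1): flips 1 -> legal
(1,3): flips 1 -> legal
(1,4): flips 2 -> legal
(1,6): no bracket -> illegal
(2,1): no bracket -> illegal
(2,6): no bracket -> illegal
(3,1): flips 1 -> legal
(3,5): flips 2 -> legal
(3,6): no bracket -> illegal
(4,1): no bracket -> illegal
(4,5): no bracket -> illegal
(5,2): no bracket -> illegal
(5,3): flips 2 -> legal
(6,3): no bracket -> illegal
(6,4): flips 1 -> legal
(6,5): no bracket -> illegal
W mobility = 8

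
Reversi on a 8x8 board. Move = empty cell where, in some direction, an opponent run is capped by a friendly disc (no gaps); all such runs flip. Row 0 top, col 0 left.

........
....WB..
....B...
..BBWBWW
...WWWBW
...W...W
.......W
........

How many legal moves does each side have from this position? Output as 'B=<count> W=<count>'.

-- B to move --
(0,3): no bracket -> illegal
(0,4): flips 1 -> legal
(0,5): no bracket -> illegal
(1,3): flips 1 -> legal
(2,3): no bracket -> illegal
(2,5): no bracket -> illegal
(2,6): flips 1 -> legal
(2,7): no bracket -> illegal
(4,2): flips 3 -> legal
(5,2): no bracket -> illegal
(5,4): flips 3 -> legal
(5,5): flips 2 -> legal
(5,6): no bracket -> illegal
(6,2): flips 2 -> legal
(6,3): flips 2 -> legal
(6,4): no bracket -> illegal
(6,6): no bracket -> illegal
(7,6): no bracket -> illegal
(7,7): no bracket -> illegal
B mobility = 8
-- W to move --
(0,4): no bracket -> illegal
(0,5): no bracket -> illegal
(0,6): no bracket -> illegal
(1,3): flips 3 -> legal
(1,6): flips 1 -> legal
(2,1): flips 1 -> legal
(2,2): flips 1 -> legal
(2,3): flips 1 -> legal
(2,5): flips 1 -> legal
(2,6): flips 1 -> legal
(3,1): flips 2 -> legal
(4,1): no bracket -> illegal
(4,2): no bracket -> illegal
(5,5): flips 1 -> legal
(5,6): flips 1 -> legal
W mobility = 10

Answer: B=8 W=10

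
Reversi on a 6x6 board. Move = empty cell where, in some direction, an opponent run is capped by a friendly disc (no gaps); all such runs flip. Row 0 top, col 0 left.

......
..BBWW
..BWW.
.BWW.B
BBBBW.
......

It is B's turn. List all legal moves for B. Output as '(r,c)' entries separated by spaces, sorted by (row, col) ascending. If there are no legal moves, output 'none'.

(0,3): no bracket -> illegal
(0,4): no bracket -> illegal
(0,5): flips 3 -> legal
(2,1): flips 1 -> legal
(2,5): flips 2 -> legal
(3,4): flips 3 -> legal
(4,5): flips 1 -> legal
(5,3): flips 1 -> legal
(5,4): no bracket -> illegal
(5,5): flips 2 -> legal

Answer: (0,5) (2,1) (2,5) (3,4) (4,5) (5,3) (5,5)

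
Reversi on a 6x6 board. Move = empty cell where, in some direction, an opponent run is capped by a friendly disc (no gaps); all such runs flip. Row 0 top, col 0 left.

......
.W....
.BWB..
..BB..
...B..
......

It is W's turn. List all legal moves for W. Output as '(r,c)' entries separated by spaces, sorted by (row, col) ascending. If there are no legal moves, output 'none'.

Answer: (2,0) (2,4) (3,1) (4,2) (4,4)

Derivation:
(1,0): no bracket -> illegal
(1,2): no bracket -> illegal
(1,3): no bracket -> illegal
(1,4): no bracket -> illegal
(2,0): flips 1 -> legal
(2,4): flips 1 -> legal
(3,0): no bracket -> illegal
(3,1): flips 1 -> legal
(3,4): no bracket -> illegal
(4,1): no bracket -> illegal
(4,2): flips 1 -> legal
(4,4): flips 1 -> legal
(5,2): no bracket -> illegal
(5,3): no bracket -> illegal
(5,4): no bracket -> illegal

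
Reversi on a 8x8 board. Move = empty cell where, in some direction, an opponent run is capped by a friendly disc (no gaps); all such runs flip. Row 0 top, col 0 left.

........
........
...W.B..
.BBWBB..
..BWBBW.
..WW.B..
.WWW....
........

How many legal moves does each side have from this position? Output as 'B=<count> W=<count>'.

-- B to move --
(1,2): flips 1 -> legal
(1,3): no bracket -> illegal
(1,4): flips 1 -> legal
(2,2): flips 1 -> legal
(2,4): flips 1 -> legal
(3,6): no bracket -> illegal
(3,7): flips 1 -> legal
(4,1): no bracket -> illegal
(4,7): flips 1 -> legal
(5,0): no bracket -> illegal
(5,1): no bracket -> illegal
(5,4): flips 1 -> legal
(5,6): no bracket -> illegal
(5,7): flips 1 -> legal
(6,0): no bracket -> illegal
(6,4): flips 1 -> legal
(7,0): flips 3 -> legal
(7,1): flips 2 -> legal
(7,2): flips 2 -> legal
(7,3): no bracket -> illegal
(7,4): no bracket -> illegal
B mobility = 12
-- W to move --
(1,4): no bracket -> illegal
(1,5): no bracket -> illegal
(1,6): flips 2 -> legal
(2,0): flips 2 -> legal
(2,1): flips 1 -> legal
(2,2): flips 2 -> legal
(2,4): flips 1 -> legal
(2,6): flips 2 -> legal
(3,0): flips 2 -> legal
(3,6): flips 2 -> legal
(4,0): no bracket -> illegal
(4,1): flips 2 -> legal
(5,1): flips 1 -> legal
(5,4): no bracket -> illegal
(5,6): flips 2 -> legal
(6,4): flips 1 -> legal
(6,5): no bracket -> illegal
(6,6): flips 2 -> legal
W mobility = 13

Answer: B=12 W=13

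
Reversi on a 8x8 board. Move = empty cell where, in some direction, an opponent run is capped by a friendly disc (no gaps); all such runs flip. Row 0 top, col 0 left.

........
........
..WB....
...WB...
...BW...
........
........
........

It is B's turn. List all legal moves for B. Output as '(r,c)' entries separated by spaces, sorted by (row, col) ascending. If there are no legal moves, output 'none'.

Answer: (2,1) (3,2) (4,5) (5,4)

Derivation:
(1,1): no bracket -> illegal
(1,2): no bracket -> illegal
(1,3): no bracket -> illegal
(2,1): flips 1 -> legal
(2,4): no bracket -> illegal
(3,1): no bracket -> illegal
(3,2): flips 1 -> legal
(3,5): no bracket -> illegal
(4,2): no bracket -> illegal
(4,5): flips 1 -> legal
(5,3): no bracket -> illegal
(5,4): flips 1 -> legal
(5,5): no bracket -> illegal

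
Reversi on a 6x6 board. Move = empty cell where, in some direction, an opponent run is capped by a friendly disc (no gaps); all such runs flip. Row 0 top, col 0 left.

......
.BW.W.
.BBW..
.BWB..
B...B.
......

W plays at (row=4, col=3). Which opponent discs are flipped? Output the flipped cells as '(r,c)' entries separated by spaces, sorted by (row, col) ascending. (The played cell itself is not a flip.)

Dir NW: first cell 'W' (not opp) -> no flip
Dir N: opp run (3,3) capped by W -> flip
Dir NE: first cell '.' (not opp) -> no flip
Dir W: first cell '.' (not opp) -> no flip
Dir E: opp run (4,4), next='.' -> no flip
Dir SW: first cell '.' (not opp) -> no flip
Dir S: first cell '.' (not opp) -> no flip
Dir SE: first cell '.' (not opp) -> no flip

Answer: (3,3)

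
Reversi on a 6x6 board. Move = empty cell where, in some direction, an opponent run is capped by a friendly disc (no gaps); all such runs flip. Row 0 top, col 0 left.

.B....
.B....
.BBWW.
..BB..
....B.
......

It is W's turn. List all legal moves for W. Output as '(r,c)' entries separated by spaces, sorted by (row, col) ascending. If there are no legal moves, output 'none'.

Answer: (2,0) (4,1) (4,2) (4,3)

Derivation:
(0,0): no bracket -> illegal
(0,2): no bracket -> illegal
(1,0): no bracket -> illegal
(1,2): no bracket -> illegal
(1,3): no bracket -> illegal
(2,0): flips 2 -> legal
(3,0): no bracket -> illegal
(3,1): no bracket -> illegal
(3,4): no bracket -> illegal
(3,5): no bracket -> illegal
(4,1): flips 1 -> legal
(4,2): flips 1 -> legal
(4,3): flips 1 -> legal
(4,5): no bracket -> illegal
(5,3): no bracket -> illegal
(5,4): no bracket -> illegal
(5,5): no bracket -> illegal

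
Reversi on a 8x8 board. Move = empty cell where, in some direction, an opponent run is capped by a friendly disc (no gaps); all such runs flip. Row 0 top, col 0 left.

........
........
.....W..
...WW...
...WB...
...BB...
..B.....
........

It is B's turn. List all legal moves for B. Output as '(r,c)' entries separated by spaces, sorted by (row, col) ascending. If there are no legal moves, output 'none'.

Answer: (2,2) (2,3) (2,4) (3,2) (4,2)

Derivation:
(1,4): no bracket -> illegal
(1,5): no bracket -> illegal
(1,6): no bracket -> illegal
(2,2): flips 1 -> legal
(2,3): flips 2 -> legal
(2,4): flips 1 -> legal
(2,6): no bracket -> illegal
(3,2): flips 1 -> legal
(3,5): no bracket -> illegal
(3,6): no bracket -> illegal
(4,2): flips 1 -> legal
(4,5): no bracket -> illegal
(5,2): no bracket -> illegal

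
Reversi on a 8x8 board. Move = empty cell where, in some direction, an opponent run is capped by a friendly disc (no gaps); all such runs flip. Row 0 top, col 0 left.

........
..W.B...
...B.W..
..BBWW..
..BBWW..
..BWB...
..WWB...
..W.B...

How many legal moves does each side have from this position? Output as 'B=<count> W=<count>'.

Answer: B=9 W=10

Derivation:
-- B to move --
(0,1): flips 1 -> legal
(0,2): no bracket -> illegal
(0,3): no bracket -> illegal
(1,1): no bracket -> illegal
(1,3): no bracket -> illegal
(1,5): no bracket -> illegal
(1,6): flips 2 -> legal
(2,1): no bracket -> illegal
(2,2): no bracket -> illegal
(2,4): flips 2 -> legal
(2,6): no bracket -> illegal
(3,6): flips 4 -> legal
(4,6): flips 2 -> legal
(5,1): no bracket -> illegal
(5,5): flips 1 -> legal
(5,6): flips 2 -> legal
(6,1): flips 2 -> legal
(7,1): no bracket -> illegal
(7,3): flips 2 -> legal
B mobility = 9
-- W to move --
(0,3): flips 1 -> legal
(0,4): no bracket -> illegal
(0,5): no bracket -> illegal
(1,3): flips 3 -> legal
(1,5): no bracket -> illegal
(2,1): no bracket -> illegal
(2,2): flips 4 -> legal
(2,4): no bracket -> illegal
(3,1): flips 3 -> legal
(4,1): flips 3 -> legal
(5,1): flips 1 -> legal
(5,5): flips 1 -> legal
(6,1): flips 2 -> legal
(6,5): flips 1 -> legal
(7,3): no bracket -> illegal
(7,5): flips 1 -> legal
W mobility = 10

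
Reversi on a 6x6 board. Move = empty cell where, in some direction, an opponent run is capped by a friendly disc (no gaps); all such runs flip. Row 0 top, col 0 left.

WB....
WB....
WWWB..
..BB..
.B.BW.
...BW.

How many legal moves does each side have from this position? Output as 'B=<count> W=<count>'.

-- B to move --
(1,2): flips 1 -> legal
(1,3): no bracket -> illegal
(3,0): no bracket -> illegal
(3,1): flips 1 -> legal
(3,4): no bracket -> illegal
(3,5): flips 1 -> legal
(4,5): flips 1 -> legal
(5,5): flips 2 -> legal
B mobility = 5
-- W to move --
(0,2): flips 2 -> legal
(1,2): flips 1 -> legal
(1,3): no bracket -> illegal
(1,4): no bracket -> illegal
(2,4): flips 1 -> legal
(3,0): no bracket -> illegal
(3,1): no bracket -> illegal
(3,4): no bracket -> illegal
(4,0): no bracket -> illegal
(4,2): flips 2 -> legal
(5,0): no bracket -> illegal
(5,1): no bracket -> illegal
(5,2): flips 1 -> legal
W mobility = 5

Answer: B=5 W=5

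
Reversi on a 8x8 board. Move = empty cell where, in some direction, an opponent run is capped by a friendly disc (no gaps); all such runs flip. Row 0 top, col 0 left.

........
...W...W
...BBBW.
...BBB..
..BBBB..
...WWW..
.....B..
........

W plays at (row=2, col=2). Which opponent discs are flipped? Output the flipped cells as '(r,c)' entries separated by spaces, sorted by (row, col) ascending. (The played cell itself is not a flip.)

Dir NW: first cell '.' (not opp) -> no flip
Dir N: first cell '.' (not opp) -> no flip
Dir NE: first cell 'W' (not opp) -> no flip
Dir W: first cell '.' (not opp) -> no flip
Dir E: opp run (2,3) (2,4) (2,5) capped by W -> flip
Dir SW: first cell '.' (not opp) -> no flip
Dir S: first cell '.' (not opp) -> no flip
Dir SE: opp run (3,3) (4,4) capped by W -> flip

Answer: (2,3) (2,4) (2,5) (3,3) (4,4)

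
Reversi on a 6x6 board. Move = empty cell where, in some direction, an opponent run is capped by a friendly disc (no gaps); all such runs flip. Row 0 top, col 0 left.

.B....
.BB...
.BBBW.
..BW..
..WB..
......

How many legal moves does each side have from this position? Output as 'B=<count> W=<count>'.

-- B to move --
(1,3): no bracket -> illegal
(1,4): no bracket -> illegal
(1,5): no bracket -> illegal
(2,5): flips 1 -> legal
(3,1): no bracket -> illegal
(3,4): flips 1 -> legal
(3,5): no bracket -> illegal
(4,1): flips 1 -> legal
(4,4): flips 1 -> legal
(5,1): no bracket -> illegal
(5,2): flips 1 -> legal
(5,3): no bracket -> illegal
B mobility = 5
-- W to move --
(0,0): flips 2 -> legal
(0,2): flips 3 -> legal
(0,3): no bracket -> illegal
(1,0): no bracket -> illegal
(1,3): flips 1 -> legal
(1,4): no bracket -> illegal
(2,0): flips 3 -> legal
(3,0): no bracket -> illegal
(3,1): flips 1 -> legal
(3,4): no bracket -> illegal
(4,1): no bracket -> illegal
(4,4): flips 1 -> legal
(5,2): no bracket -> illegal
(5,3): flips 1 -> legal
(5,4): no bracket -> illegal
W mobility = 7

Answer: B=5 W=7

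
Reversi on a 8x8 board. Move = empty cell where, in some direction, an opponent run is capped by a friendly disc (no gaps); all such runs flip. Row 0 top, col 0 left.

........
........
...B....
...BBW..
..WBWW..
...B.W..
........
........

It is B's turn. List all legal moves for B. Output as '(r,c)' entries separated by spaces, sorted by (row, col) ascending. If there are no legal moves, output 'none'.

Answer: (2,6) (3,1) (3,6) (4,1) (4,6) (5,1) (5,4) (5,6) (6,6)

Derivation:
(2,4): no bracket -> illegal
(2,5): no bracket -> illegal
(2,6): flips 2 -> legal
(3,1): flips 1 -> legal
(3,2): no bracket -> illegal
(3,6): flips 1 -> legal
(4,1): flips 1 -> legal
(4,6): flips 2 -> legal
(5,1): flips 1 -> legal
(5,2): no bracket -> illegal
(5,4): flips 1 -> legal
(5,6): flips 1 -> legal
(6,4): no bracket -> illegal
(6,5): no bracket -> illegal
(6,6): flips 2 -> legal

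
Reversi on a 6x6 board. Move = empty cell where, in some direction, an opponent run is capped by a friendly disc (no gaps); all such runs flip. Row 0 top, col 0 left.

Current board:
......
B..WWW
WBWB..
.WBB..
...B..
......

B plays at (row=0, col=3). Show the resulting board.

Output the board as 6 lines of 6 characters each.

Place B at (0,3); scan 8 dirs for brackets.
Dir NW: edge -> no flip
Dir N: edge -> no flip
Dir NE: edge -> no flip
Dir W: first cell '.' (not opp) -> no flip
Dir E: first cell '.' (not opp) -> no flip
Dir SW: first cell '.' (not opp) -> no flip
Dir S: opp run (1,3) capped by B -> flip
Dir SE: opp run (1,4), next='.' -> no flip
All flips: (1,3)

Answer: ...B..
B..BWW
WBWB..
.WBB..
...B..
......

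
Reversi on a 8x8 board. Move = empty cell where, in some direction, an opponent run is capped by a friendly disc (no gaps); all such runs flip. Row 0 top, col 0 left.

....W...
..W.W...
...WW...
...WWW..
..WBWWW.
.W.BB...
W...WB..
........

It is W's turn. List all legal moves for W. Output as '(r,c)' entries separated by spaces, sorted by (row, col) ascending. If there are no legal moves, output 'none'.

Answer: (5,2) (6,2) (6,3) (6,6)

Derivation:
(3,2): no bracket -> illegal
(5,2): flips 1 -> legal
(5,5): no bracket -> illegal
(5,6): no bracket -> illegal
(6,2): flips 1 -> legal
(6,3): flips 3 -> legal
(6,6): flips 1 -> legal
(7,4): no bracket -> illegal
(7,5): no bracket -> illegal
(7,6): no bracket -> illegal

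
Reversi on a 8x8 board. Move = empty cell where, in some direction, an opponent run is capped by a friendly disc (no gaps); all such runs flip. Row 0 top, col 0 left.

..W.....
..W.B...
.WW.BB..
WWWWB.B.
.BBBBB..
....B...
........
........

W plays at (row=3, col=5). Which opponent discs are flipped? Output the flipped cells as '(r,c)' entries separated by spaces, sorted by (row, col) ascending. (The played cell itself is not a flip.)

Dir NW: opp run (2,4), next='.' -> no flip
Dir N: opp run (2,5), next='.' -> no flip
Dir NE: first cell '.' (not opp) -> no flip
Dir W: opp run (3,4) capped by W -> flip
Dir E: opp run (3,6), next='.' -> no flip
Dir SW: opp run (4,4), next='.' -> no flip
Dir S: opp run (4,5), next='.' -> no flip
Dir SE: first cell '.' (not opp) -> no flip

Answer: (3,4)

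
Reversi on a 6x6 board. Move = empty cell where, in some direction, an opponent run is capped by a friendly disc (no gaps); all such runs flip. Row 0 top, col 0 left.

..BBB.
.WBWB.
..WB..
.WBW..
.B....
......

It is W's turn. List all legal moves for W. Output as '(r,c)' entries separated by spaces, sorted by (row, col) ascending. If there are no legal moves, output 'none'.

Answer: (1,5) (2,4) (4,2) (5,1)

Derivation:
(0,1): no bracket -> illegal
(0,5): no bracket -> illegal
(1,5): flips 1 -> legal
(2,1): no bracket -> illegal
(2,4): flips 1 -> legal
(2,5): no bracket -> illegal
(3,0): no bracket -> illegal
(3,4): no bracket -> illegal
(4,0): no bracket -> illegal
(4,2): flips 1 -> legal
(4,3): no bracket -> illegal
(5,0): no bracket -> illegal
(5,1): flips 1 -> legal
(5,2): no bracket -> illegal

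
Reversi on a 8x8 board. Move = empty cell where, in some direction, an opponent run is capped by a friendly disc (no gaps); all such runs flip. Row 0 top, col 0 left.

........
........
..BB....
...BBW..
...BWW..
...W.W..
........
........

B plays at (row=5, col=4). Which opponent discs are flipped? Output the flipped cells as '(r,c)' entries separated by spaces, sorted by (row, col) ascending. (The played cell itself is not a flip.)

Dir NW: first cell 'B' (not opp) -> no flip
Dir N: opp run (4,4) capped by B -> flip
Dir NE: opp run (4,5), next='.' -> no flip
Dir W: opp run (5,3), next='.' -> no flip
Dir E: opp run (5,5), next='.' -> no flip
Dir SW: first cell '.' (not opp) -> no flip
Dir S: first cell '.' (not opp) -> no flip
Dir SE: first cell '.' (not opp) -> no flip

Answer: (4,4)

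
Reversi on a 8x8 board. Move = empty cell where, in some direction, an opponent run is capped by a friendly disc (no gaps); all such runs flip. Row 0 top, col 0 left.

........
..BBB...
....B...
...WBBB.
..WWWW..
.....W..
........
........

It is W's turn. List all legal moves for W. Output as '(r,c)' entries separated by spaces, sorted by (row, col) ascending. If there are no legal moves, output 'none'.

(0,1): no bracket -> illegal
(0,2): no bracket -> illegal
(0,3): no bracket -> illegal
(0,4): flips 3 -> legal
(0,5): no bracket -> illegal
(1,1): no bracket -> illegal
(1,5): flips 1 -> legal
(2,1): no bracket -> illegal
(2,2): no bracket -> illegal
(2,3): flips 1 -> legal
(2,5): flips 2 -> legal
(2,6): flips 1 -> legal
(2,7): flips 1 -> legal
(3,7): flips 3 -> legal
(4,6): no bracket -> illegal
(4,7): no bracket -> illegal

Answer: (0,4) (1,5) (2,3) (2,5) (2,6) (2,7) (3,7)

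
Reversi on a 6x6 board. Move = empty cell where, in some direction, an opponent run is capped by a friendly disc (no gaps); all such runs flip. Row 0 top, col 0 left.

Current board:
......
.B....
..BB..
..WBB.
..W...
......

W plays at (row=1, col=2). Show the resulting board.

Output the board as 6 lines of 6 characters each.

Place W at (1,2); scan 8 dirs for brackets.
Dir NW: first cell '.' (not opp) -> no flip
Dir N: first cell '.' (not opp) -> no flip
Dir NE: first cell '.' (not opp) -> no flip
Dir W: opp run (1,1), next='.' -> no flip
Dir E: first cell '.' (not opp) -> no flip
Dir SW: first cell '.' (not opp) -> no flip
Dir S: opp run (2,2) capped by W -> flip
Dir SE: opp run (2,3) (3,4), next='.' -> no flip
All flips: (2,2)

Answer: ......
.BW...
..WB..
..WBB.
..W...
......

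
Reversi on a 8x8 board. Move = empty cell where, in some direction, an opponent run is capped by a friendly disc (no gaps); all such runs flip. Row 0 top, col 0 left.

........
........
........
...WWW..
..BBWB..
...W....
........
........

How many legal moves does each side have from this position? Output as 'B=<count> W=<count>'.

-- B to move --
(2,2): no bracket -> illegal
(2,3): flips 2 -> legal
(2,4): flips 1 -> legal
(2,5): flips 2 -> legal
(2,6): no bracket -> illegal
(3,2): no bracket -> illegal
(3,6): no bracket -> illegal
(4,6): no bracket -> illegal
(5,2): no bracket -> illegal
(5,4): no bracket -> illegal
(5,5): no bracket -> illegal
(6,2): no bracket -> illegal
(6,3): flips 1 -> legal
(6,4): flips 1 -> legal
B mobility = 5
-- W to move --
(3,1): flips 1 -> legal
(3,2): no bracket -> illegal
(3,6): no bracket -> illegal
(4,1): flips 2 -> legal
(4,6): flips 1 -> legal
(5,1): flips 1 -> legal
(5,2): flips 1 -> legal
(5,4): no bracket -> illegal
(5,5): flips 1 -> legal
(5,6): flips 1 -> legal
W mobility = 7

Answer: B=5 W=7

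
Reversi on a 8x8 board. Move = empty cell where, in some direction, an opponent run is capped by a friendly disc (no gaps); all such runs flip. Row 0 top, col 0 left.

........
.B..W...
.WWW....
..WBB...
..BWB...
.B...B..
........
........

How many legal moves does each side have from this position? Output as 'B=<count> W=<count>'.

-- B to move --
(0,3): no bracket -> illegal
(0,4): no bracket -> illegal
(0,5): no bracket -> illegal
(1,0): no bracket -> illegal
(1,2): flips 3 -> legal
(1,3): flips 1 -> legal
(1,5): no bracket -> illegal
(2,0): no bracket -> illegal
(2,4): no bracket -> illegal
(2,5): no bracket -> illegal
(3,0): no bracket -> illegal
(3,1): flips 2 -> legal
(4,1): no bracket -> illegal
(5,2): flips 1 -> legal
(5,3): flips 1 -> legal
(5,4): no bracket -> illegal
B mobility = 5
-- W to move --
(0,0): flips 1 -> legal
(0,1): flips 1 -> legal
(0,2): no bracket -> illegal
(1,0): no bracket -> illegal
(1,2): no bracket -> illegal
(2,0): no bracket -> illegal
(2,4): no bracket -> illegal
(2,5): flips 1 -> legal
(3,1): no bracket -> illegal
(3,5): flips 2 -> legal
(4,0): no bracket -> illegal
(4,1): flips 1 -> legal
(4,5): flips 2 -> legal
(4,6): no bracket -> illegal
(5,0): no bracket -> illegal
(5,2): flips 1 -> legal
(5,3): no bracket -> illegal
(5,4): no bracket -> illegal
(5,6): no bracket -> illegal
(6,0): no bracket -> illegal
(6,1): no bracket -> illegal
(6,2): no bracket -> illegal
(6,4): no bracket -> illegal
(6,5): no bracket -> illegal
(6,6): flips 3 -> legal
W mobility = 8

Answer: B=5 W=8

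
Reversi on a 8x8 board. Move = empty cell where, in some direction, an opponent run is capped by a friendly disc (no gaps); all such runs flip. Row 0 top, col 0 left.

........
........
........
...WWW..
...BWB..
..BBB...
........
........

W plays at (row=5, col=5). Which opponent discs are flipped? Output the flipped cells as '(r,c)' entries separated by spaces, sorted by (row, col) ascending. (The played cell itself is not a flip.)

Answer: (4,5)

Derivation:
Dir NW: first cell 'W' (not opp) -> no flip
Dir N: opp run (4,5) capped by W -> flip
Dir NE: first cell '.' (not opp) -> no flip
Dir W: opp run (5,4) (5,3) (5,2), next='.' -> no flip
Dir E: first cell '.' (not opp) -> no flip
Dir SW: first cell '.' (not opp) -> no flip
Dir S: first cell '.' (not opp) -> no flip
Dir SE: first cell '.' (not opp) -> no flip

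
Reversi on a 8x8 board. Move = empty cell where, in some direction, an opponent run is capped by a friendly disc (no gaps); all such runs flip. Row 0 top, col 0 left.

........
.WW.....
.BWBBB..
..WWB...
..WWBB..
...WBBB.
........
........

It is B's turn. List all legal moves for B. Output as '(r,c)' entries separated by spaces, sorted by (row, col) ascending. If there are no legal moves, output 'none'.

Answer: (0,0) (0,1) (0,3) (3,1) (4,1) (5,1) (5,2) (6,2) (6,3)

Derivation:
(0,0): flips 3 -> legal
(0,1): flips 2 -> legal
(0,2): no bracket -> illegal
(0,3): flips 1 -> legal
(1,0): no bracket -> illegal
(1,3): no bracket -> illegal
(2,0): no bracket -> illegal
(3,1): flips 2 -> legal
(4,1): flips 3 -> legal
(5,1): flips 2 -> legal
(5,2): flips 2 -> legal
(6,2): flips 1 -> legal
(6,3): flips 3 -> legal
(6,4): no bracket -> illegal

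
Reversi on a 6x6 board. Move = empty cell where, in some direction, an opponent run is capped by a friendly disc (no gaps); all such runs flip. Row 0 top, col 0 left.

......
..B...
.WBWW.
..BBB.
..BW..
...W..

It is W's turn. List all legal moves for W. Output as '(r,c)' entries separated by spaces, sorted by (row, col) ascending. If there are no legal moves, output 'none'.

(0,1): flips 1 -> legal
(0,2): no bracket -> illegal
(0,3): flips 1 -> legal
(1,1): no bracket -> illegal
(1,3): no bracket -> illegal
(2,5): flips 1 -> legal
(3,1): flips 1 -> legal
(3,5): no bracket -> illegal
(4,1): flips 2 -> legal
(4,4): flips 1 -> legal
(4,5): flips 1 -> legal
(5,1): flips 2 -> legal
(5,2): no bracket -> illegal

Answer: (0,1) (0,3) (2,5) (3,1) (4,1) (4,4) (4,5) (5,1)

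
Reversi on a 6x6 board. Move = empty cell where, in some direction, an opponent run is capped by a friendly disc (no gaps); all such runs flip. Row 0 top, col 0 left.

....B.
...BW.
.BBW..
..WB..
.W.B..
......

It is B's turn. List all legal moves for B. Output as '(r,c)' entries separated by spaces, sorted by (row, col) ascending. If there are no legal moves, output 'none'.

(0,3): no bracket -> illegal
(0,5): no bracket -> illegal
(1,2): no bracket -> illegal
(1,5): flips 1 -> legal
(2,4): flips 2 -> legal
(2,5): no bracket -> illegal
(3,0): no bracket -> illegal
(3,1): flips 1 -> legal
(3,4): no bracket -> illegal
(4,0): no bracket -> illegal
(4,2): flips 1 -> legal
(5,0): no bracket -> illegal
(5,1): no bracket -> illegal
(5,2): no bracket -> illegal

Answer: (1,5) (2,4) (3,1) (4,2)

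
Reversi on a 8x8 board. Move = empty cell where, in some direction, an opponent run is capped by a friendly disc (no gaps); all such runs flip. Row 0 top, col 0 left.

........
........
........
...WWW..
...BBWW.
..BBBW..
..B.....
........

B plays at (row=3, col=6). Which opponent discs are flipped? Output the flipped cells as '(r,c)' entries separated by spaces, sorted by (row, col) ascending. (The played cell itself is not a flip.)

Answer: (4,5)

Derivation:
Dir NW: first cell '.' (not opp) -> no flip
Dir N: first cell '.' (not opp) -> no flip
Dir NE: first cell '.' (not opp) -> no flip
Dir W: opp run (3,5) (3,4) (3,3), next='.' -> no flip
Dir E: first cell '.' (not opp) -> no flip
Dir SW: opp run (4,5) capped by B -> flip
Dir S: opp run (4,6), next='.' -> no flip
Dir SE: first cell '.' (not opp) -> no flip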